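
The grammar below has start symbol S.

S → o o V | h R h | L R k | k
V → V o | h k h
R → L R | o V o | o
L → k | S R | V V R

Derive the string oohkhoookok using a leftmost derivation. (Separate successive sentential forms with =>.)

S => LRk => SRRk => ooVRRk => ooVoRRk => ooVooRRk => oohkhooRRk => oohkhoooRk => oohkhoooLRk => oohkhoookRk => oohkhoookok

S => LRk   [S → L R k]
LRk => SRRk   [L → S R]
SRRk => ooVRRk   [S → o o V]
ooVRRk => ooVoRRk   [V → V o]
ooVoRRk => ooVooRRk   [V → V o]
ooVooRRk => oohkhooRRk   [V → h k h]
oohkhooRRk => oohkhoooRk   [R → o]
oohkhoooRk => oohkhoooLRk   [R → L R]
oohkhoooLRk => oohkhoookRk   [L → k]
oohkhoookRk => oohkhoookok   [R → o]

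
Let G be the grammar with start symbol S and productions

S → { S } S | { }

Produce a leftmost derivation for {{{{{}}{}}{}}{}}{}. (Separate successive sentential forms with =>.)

S => {S}S => {{S}S}S => {{{S}S}S}S => {{{{S}S}S}S}S => {{{{{}}S}S}S}S => {{{{{}}{}}S}S}S => {{{{{}}{}}{}}S}S => {{{{{}}{}}{}}{}}S => {{{{{}}{}}{}}{}}{}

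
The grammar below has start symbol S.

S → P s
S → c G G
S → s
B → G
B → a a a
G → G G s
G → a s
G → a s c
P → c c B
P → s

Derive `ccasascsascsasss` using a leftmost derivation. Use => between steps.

S=>Ps=>ccBs=>ccGs=>ccGGss=>ccGGsGss=>ccGGsGsGss=>ccasGsGsGss=>ccasascsGsGss=>ccasascsascsGss=>ccasascsascsasss

S => Ps   [S → P s]
Ps => ccBs   [P → c c B]
ccBs => ccGs   [B → G]
ccGs => ccGGss   [G → G G s]
ccGGss => ccGGsGss   [G → G G s]
ccGGsGss => ccGGsGsGss   [G → G G s]
ccGGsGsGss => ccasGsGsGss   [G → a s]
ccasGsGsGss => ccasascsGsGss   [G → a s c]
ccasascsGsGss => ccasascsascsGss   [G → a s c]
ccasascsascsGss => ccasascsascsasss   [G → a s]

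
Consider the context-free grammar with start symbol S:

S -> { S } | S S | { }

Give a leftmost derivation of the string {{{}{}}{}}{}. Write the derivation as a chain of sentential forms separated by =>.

S => SS => {S}S => {SS}S => {{S}S}S => {{SS}S}S => {{{}S}S}S => {{{}{}}S}S => {{{}{}}{}}S => {{{}{}}{}}{}

S => SS   [S -> S S]
SS => {S}S   [S -> { S }]
{S}S => {SS}S   [S -> S S]
{SS}S => {{S}S}S   [S -> { S }]
{{S}S}S => {{SS}S}S   [S -> S S]
{{SS}S}S => {{{}S}S}S   [S -> { }]
{{{}S}S}S => {{{}{}}S}S   [S -> { }]
{{{}{}}S}S => {{{}{}}{}}S   [S -> { }]
{{{}{}}{}}S => {{{}{}}{}}{}   [S -> { }]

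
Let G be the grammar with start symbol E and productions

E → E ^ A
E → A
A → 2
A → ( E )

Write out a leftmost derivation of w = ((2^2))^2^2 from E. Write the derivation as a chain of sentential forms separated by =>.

E=>E^A=>E^A^A=>A^A^A=>(E)^A^A=>(A)^A^A=>((E))^A^A=>((E^A))^A^A=>((A^A))^A^A=>((2^A))^A^A=>((2^2))^A^A=>((2^2))^2^A=>((2^2))^2^2

E => E^A   [E → E ^ A]
E^A => E^A^A   [E → E ^ A]
E^A^A => A^A^A   [E → A]
A^A^A => (E)^A^A   [A → ( E )]
(E)^A^A => (A)^A^A   [E → A]
(A)^A^A => ((E))^A^A   [A → ( E )]
((E))^A^A => ((E^A))^A^A   [E → E ^ A]
((E^A))^A^A => ((A^A))^A^A   [E → A]
((A^A))^A^A => ((2^A))^A^A   [A → 2]
((2^A))^A^A => ((2^2))^A^A   [A → 2]
((2^2))^A^A => ((2^2))^2^A   [A → 2]
((2^2))^2^A => ((2^2))^2^2   [A → 2]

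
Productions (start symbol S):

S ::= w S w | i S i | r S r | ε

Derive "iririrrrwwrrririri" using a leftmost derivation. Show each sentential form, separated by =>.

S => iSi   [S ::= i S i]
iSi => irSri   [S ::= r S r]
irSri => iriSiri   [S ::= i S i]
iriSiri => irirSriri   [S ::= r S r]
irirSriri => iririSiriri   [S ::= i S i]
iririSiriri => iririrSririri   [S ::= r S r]
iririrSririri => iririrrSrririri   [S ::= r S r]
iririrrSrririri => iririrrrSrrririri   [S ::= r S r]
iririrrrSrrririri => iririrrrwSwrrririri   [S ::= w S w]
iririrrrwSwrrririri => iririrrrwwrrririri   [S ::= ε]

S=>iSi=>irSri=>iriSiri=>irirSriri=>iririSiriri=>iririrSririri=>iririrrSrririri=>iririrrrSrrririri=>iririrrrwSwrrririri=>iririrrrwwrrririri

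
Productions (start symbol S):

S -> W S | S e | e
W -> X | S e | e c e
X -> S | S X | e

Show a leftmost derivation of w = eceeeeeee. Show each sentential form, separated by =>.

S=>WS=>eceS=>eceSe=>eceWSe=>eceSeSe=>eceSeeSe=>eceSeeeSe=>eceeeeeSe=>eceeeeeee

S => WS   [S -> W S]
WS => eceS   [W -> e c e]
eceS => eceSe   [S -> S e]
eceSe => eceWSe   [S -> W S]
eceWSe => eceSeSe   [W -> S e]
eceSeSe => eceSeeSe   [S -> S e]
eceSeeSe => eceSeeeSe   [S -> S e]
eceSeeeSe => eceeeeeSe   [S -> e]
eceeeeeSe => eceeeeeee   [S -> e]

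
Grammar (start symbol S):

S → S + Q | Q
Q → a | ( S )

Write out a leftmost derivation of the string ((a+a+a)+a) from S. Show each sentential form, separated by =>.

S => Q   [S → Q]
Q => (S)   [Q → ( S )]
(S) => (S+Q)   [S → S + Q]
(S+Q) => (Q+Q)   [S → Q]
(Q+Q) => ((S)+Q)   [Q → ( S )]
((S)+Q) => ((S+Q)+Q)   [S → S + Q]
((S+Q)+Q) => ((S+Q+Q)+Q)   [S → S + Q]
((S+Q+Q)+Q) => ((Q+Q+Q)+Q)   [S → Q]
((Q+Q+Q)+Q) => ((a+Q+Q)+Q)   [Q → a]
((a+Q+Q)+Q) => ((a+a+Q)+Q)   [Q → a]
((a+a+Q)+Q) => ((a+a+a)+Q)   [Q → a]
((a+a+a)+Q) => ((a+a+a)+a)   [Q → a]

S => Q => (S) => (S+Q) => (Q+Q) => ((S)+Q) => ((S+Q)+Q) => ((S+Q+Q)+Q) => ((Q+Q+Q)+Q) => ((a+Q+Q)+Q) => ((a+a+Q)+Q) => ((a+a+a)+Q) => ((a+a+a)+a)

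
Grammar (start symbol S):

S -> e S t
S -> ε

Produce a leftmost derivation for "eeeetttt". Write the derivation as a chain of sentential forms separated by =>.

S=>eSt=>eeStt=>eeeSttt=>eeeeStttt=>eeeetttt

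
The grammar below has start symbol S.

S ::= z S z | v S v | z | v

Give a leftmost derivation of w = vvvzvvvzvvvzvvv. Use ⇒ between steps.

S ⇒ vSv   [S ::= v S v]
vSv ⇒ vvSvv   [S ::= v S v]
vvSvv ⇒ vvvSvvv   [S ::= v S v]
vvvSvvv ⇒ vvvzSzvvv   [S ::= z S z]
vvvzSzvvv ⇒ vvvzvSvzvvv   [S ::= v S v]
vvvzvSvzvvv ⇒ vvvzvvSvvzvvv   [S ::= v S v]
vvvzvvSvvzvvv ⇒ vvvzvvvSvvvzvvv   [S ::= v S v]
vvvzvvvSvvvzvvv ⇒ vvvzvvvzvvvzvvv   [S ::= z]

S ⇒ vSv ⇒ vvSvv ⇒ vvvSvvv ⇒ vvvzSzvvv ⇒ vvvzvSvzvvv ⇒ vvvzvvSvvzvvv ⇒ vvvzvvvSvvvzvvv ⇒ vvvzvvvzvvvzvvv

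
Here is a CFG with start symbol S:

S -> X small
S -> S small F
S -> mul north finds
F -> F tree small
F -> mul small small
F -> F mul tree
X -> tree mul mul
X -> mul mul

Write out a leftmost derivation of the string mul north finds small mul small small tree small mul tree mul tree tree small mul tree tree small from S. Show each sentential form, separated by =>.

S => S small F => mul north finds small F => mul north finds small F tree small => mul north finds small F mul tree tree small => mul north finds small F tree small mul tree tree small => mul north finds small F mul tree tree small mul tree tree small => mul north finds small F mul tree mul tree tree small mul tree tree small => mul north finds small F tree small mul tree mul tree tree small mul tree tree small => mul north finds small mul small small tree small mul tree mul tree tree small mul tree tree small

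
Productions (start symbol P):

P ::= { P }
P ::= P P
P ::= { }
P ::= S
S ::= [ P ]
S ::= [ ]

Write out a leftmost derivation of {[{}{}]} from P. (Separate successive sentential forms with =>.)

P => {P}   [P ::= { P }]
{P} => {S}   [P ::= S]
{S} => {[P]}   [S ::= [ P ]]
{[P]} => {[PP]}   [P ::= P P]
{[PP]} => {[{}P]}   [P ::= { }]
{[{}P]} => {[{}{}]}   [P ::= { }]

P=>{P}=>{S}=>{[P]}=>{[PP]}=>{[{}P]}=>{[{}{}]}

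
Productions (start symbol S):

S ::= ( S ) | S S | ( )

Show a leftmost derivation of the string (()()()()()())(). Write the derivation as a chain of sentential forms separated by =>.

S => SS   [S ::= S S]
SS => (S)S   [S ::= ( S )]
(S)S => (SS)S   [S ::= S S]
(SS)S => (SSS)S   [S ::= S S]
(SSS)S => (SSSS)S   [S ::= S S]
(SSSS)S => (SSSSS)S   [S ::= S S]
(SSSSS)S => (SSSSSS)S   [S ::= S S]
(SSSSSS)S => (()SSSSS)S   [S ::= ( )]
(()SSSSS)S => (()()SSSS)S   [S ::= ( )]
(()()SSSS)S => (()()()SSS)S   [S ::= ( )]
(()()()SSS)S => (()()()()SS)S   [S ::= ( )]
(()()()()SS)S => (()()()()()S)S   [S ::= ( )]
(()()()()()S)S => (()()()()()())S   [S ::= ( )]
(()()()()()())S => (()()()()()())()   [S ::= ( )]

S => SS => (S)S => (SS)S => (SSS)S => (SSSS)S => (SSSSS)S => (SSSSSS)S => (()SSSSS)S => (()()SSSS)S => (()()()SSS)S => (()()()()SS)S => (()()()()()S)S => (()()()()()())S => (()()()()()())()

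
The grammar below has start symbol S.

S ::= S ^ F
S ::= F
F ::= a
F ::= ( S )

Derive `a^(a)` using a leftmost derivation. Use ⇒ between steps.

S ⇒ S^F ⇒ F^F ⇒ a^F ⇒ a^(S) ⇒ a^(F) ⇒ a^(a)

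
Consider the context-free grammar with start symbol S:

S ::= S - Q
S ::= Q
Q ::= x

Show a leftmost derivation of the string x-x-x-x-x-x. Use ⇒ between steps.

S⇒S-Q⇒S-Q-Q⇒S-Q-Q-Q⇒S-Q-Q-Q-Q⇒S-Q-Q-Q-Q-Q⇒Q-Q-Q-Q-Q-Q⇒x-Q-Q-Q-Q-Q⇒x-x-Q-Q-Q-Q⇒x-x-x-Q-Q-Q⇒x-x-x-x-Q-Q⇒x-x-x-x-x-Q⇒x-x-x-x-x-x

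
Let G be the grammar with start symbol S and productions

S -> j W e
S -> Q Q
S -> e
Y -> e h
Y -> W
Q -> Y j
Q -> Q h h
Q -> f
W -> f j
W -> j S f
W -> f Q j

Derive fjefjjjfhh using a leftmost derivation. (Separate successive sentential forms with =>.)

S=>QQ=>YjQ=>WjQ=>fQjjQ=>fYjjjQ=>fWjjjQ=>fjSfjjjQ=>fjefjjjQ=>fjefjjjQhh=>fjefjjjfhh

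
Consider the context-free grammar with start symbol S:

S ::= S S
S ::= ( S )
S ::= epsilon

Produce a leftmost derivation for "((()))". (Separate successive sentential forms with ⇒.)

S⇒(S)⇒((S))⇒(((S)))⇒((()))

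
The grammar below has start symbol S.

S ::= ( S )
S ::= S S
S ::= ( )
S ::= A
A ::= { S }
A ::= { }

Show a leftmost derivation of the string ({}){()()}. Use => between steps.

S=>SS=>(S)S=>(A)S=>({})S=>({})A=>({}){S}=>({}){SS}=>({}){()S}=>({}){()()}

S => SS   [S ::= S S]
SS => (S)S   [S ::= ( S )]
(S)S => (A)S   [S ::= A]
(A)S => ({})S   [A ::= { }]
({})S => ({})A   [S ::= A]
({})A => ({}){S}   [A ::= { S }]
({}){S} => ({}){SS}   [S ::= S S]
({}){SS} => ({}){()S}   [S ::= ( )]
({}){()S} => ({}){()()}   [S ::= ( )]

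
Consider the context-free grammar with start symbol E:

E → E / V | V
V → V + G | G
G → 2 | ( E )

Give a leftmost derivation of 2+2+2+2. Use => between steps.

E => V => V+G => V+G+G => V+G+G+G => G+G+G+G => 2+G+G+G => 2+2+G+G => 2+2+2+G => 2+2+2+2

E => V   [E → V]
V => V+G   [V → V + G]
V+G => V+G+G   [V → V + G]
V+G+G => V+G+G+G   [V → V + G]
V+G+G+G => G+G+G+G   [V → G]
G+G+G+G => 2+G+G+G   [G → 2]
2+G+G+G => 2+2+G+G   [G → 2]
2+2+G+G => 2+2+2+G   [G → 2]
2+2+2+G => 2+2+2+2   [G → 2]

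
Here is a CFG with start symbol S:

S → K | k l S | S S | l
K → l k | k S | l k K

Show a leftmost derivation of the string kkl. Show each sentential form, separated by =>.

S => K   [S → K]
K => kS   [K → k S]
kS => kK   [S → K]
kK => kkS   [K → k S]
kkS => kkl   [S → l]

S => K => kS => kK => kkS => kkl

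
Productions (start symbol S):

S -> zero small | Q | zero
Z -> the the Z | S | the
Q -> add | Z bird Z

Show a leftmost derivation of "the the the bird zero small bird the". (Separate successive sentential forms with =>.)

S => Q => Z bird Z => S bird Z => Q bird Z => Z bird Z bird Z => the the Z bird Z bird Z => the the the bird Z bird Z => the the the bird S bird Z => the the the bird zero small bird Z => the the the bird zero small bird the

S => Q   [S -> Q]
Q => Z bird Z   [Q -> Z bird Z]
Z bird Z => S bird Z   [Z -> S]
S bird Z => Q bird Z   [S -> Q]
Q bird Z => Z bird Z bird Z   [Q -> Z bird Z]
Z bird Z bird Z => the the Z bird Z bird Z   [Z -> the the Z]
the the Z bird Z bird Z => the the the bird Z bird Z   [Z -> the]
the the the bird Z bird Z => the the the bird S bird Z   [Z -> S]
the the the bird S bird Z => the the the bird zero small bird Z   [S -> zero small]
the the the bird zero small bird Z => the the the bird zero small bird the   [Z -> the]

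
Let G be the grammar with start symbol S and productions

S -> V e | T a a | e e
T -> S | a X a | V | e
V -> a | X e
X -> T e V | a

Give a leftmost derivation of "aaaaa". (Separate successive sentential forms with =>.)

S => Taa => aXaaa => aaaaa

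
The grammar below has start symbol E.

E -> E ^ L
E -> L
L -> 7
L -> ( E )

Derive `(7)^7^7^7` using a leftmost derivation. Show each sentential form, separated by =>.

E => E^L   [E -> E ^ L]
E^L => E^L^L   [E -> E ^ L]
E^L^L => E^L^L^L   [E -> E ^ L]
E^L^L^L => L^L^L^L   [E -> L]
L^L^L^L => (E)^L^L^L   [L -> ( E )]
(E)^L^L^L => (L)^L^L^L   [E -> L]
(L)^L^L^L => (7)^L^L^L   [L -> 7]
(7)^L^L^L => (7)^7^L^L   [L -> 7]
(7)^7^L^L => (7)^7^7^L   [L -> 7]
(7)^7^7^L => (7)^7^7^7   [L -> 7]

E => E^L => E^L^L => E^L^L^L => L^L^L^L => (E)^L^L^L => (L)^L^L^L => (7)^L^L^L => (7)^7^L^L => (7)^7^7^L => (7)^7^7^7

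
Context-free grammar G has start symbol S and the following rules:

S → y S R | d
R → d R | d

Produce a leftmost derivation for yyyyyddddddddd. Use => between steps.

S => ySR => yySRR => yyySRRR => yyyySRRRR => yyyyySRRRRR => yyyyydRRRRR => yyyyyddRRRRR => yyyyydddRRRR => yyyyyddddRRR => yyyyydddddRR => yyyyyddddddRR => yyyyydddddddR => yyyyyddddddddR => yyyyyddddddddd

S => ySR   [S → y S R]
ySR => yySRR   [S → y S R]
yySRR => yyySRRR   [S → y S R]
yyySRRR => yyyySRRRR   [S → y S R]
yyyySRRRR => yyyyySRRRRR   [S → y S R]
yyyyySRRRRR => yyyyydRRRRR   [S → d]
yyyyydRRRRR => yyyyyddRRRRR   [R → d R]
yyyyyddRRRRR => yyyyydddRRRR   [R → d]
yyyyydddRRRR => yyyyyddddRRR   [R → d]
yyyyyddddRRR => yyyyydddddRR   [R → d]
yyyyydddddRR => yyyyyddddddRR   [R → d R]
yyyyyddddddRR => yyyyydddddddR   [R → d]
yyyyydddddddR => yyyyyddddddddR   [R → d R]
yyyyyddddddddR => yyyyyddddddddd   [R → d]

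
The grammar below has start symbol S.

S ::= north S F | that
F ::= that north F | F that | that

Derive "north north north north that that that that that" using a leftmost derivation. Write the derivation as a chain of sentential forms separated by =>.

S => north S F   [S ::= north S F]
north S F => north north S F F   [S ::= north S F]
north north S F F => north north north S F F F   [S ::= north S F]
north north north S F F F => north north north north S F F F F   [S ::= north S F]
north north north north S F F F F => north north north north that F F F F   [S ::= that]
north north north north that F F F F => north north north north that that F F F   [F ::= that]
north north north north that that F F F => north north north north that that that F F   [F ::= that]
north north north north that that that F F => north north north north that that that that F   [F ::= that]
north north north north that that that that F => north north north north that that that that that   [F ::= that]

S => north S F => north north S F F => north north north S F F F => north north north north S F F F F => north north north north that F F F F => north north north north that that F F F => north north north north that that that F F => north north north north that that that that F => north north north north that that that that that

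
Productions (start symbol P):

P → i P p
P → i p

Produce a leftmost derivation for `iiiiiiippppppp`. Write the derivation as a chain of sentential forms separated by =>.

P=>iPp=>iiPpp=>iiiPppp=>iiiiPpppp=>iiiiiPppppp=>iiiiiiPpppppp=>iiiiiiippppppp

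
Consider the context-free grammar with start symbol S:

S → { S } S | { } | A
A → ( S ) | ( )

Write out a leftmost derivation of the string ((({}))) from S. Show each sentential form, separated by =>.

S => A => (S) => (A) => ((S)) => ((A)) => (((S))) => ((({})))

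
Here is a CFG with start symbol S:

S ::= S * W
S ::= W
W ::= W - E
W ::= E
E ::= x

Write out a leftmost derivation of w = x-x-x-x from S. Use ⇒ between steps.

S ⇒ W   [S ::= W]
W ⇒ W-E   [W ::= W - E]
W-E ⇒ W-E-E   [W ::= W - E]
W-E-E ⇒ W-E-E-E   [W ::= W - E]
W-E-E-E ⇒ E-E-E-E   [W ::= E]
E-E-E-E ⇒ x-E-E-E   [E ::= x]
x-E-E-E ⇒ x-x-E-E   [E ::= x]
x-x-E-E ⇒ x-x-x-E   [E ::= x]
x-x-x-E ⇒ x-x-x-x   [E ::= x]

S⇒W⇒W-E⇒W-E-E⇒W-E-E-E⇒E-E-E-E⇒x-E-E-E⇒x-x-E-E⇒x-x-x-E⇒x-x-x-x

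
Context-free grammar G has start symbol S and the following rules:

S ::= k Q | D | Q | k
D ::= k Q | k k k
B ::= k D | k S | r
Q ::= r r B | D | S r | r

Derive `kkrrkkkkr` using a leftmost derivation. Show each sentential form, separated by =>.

S => D => kQ => kSr => kQr => kDr => kkQr => kkrrBr => kkrrkDr => kkrrkkkkr

S => D   [S ::= D]
D => kQ   [D ::= k Q]
kQ => kSr   [Q ::= S r]
kSr => kQr   [S ::= Q]
kQr => kDr   [Q ::= D]
kDr => kkQr   [D ::= k Q]
kkQr => kkrrBr   [Q ::= r r B]
kkrrBr => kkrrkDr   [B ::= k D]
kkrrkDr => kkrrkkkkr   [D ::= k k k]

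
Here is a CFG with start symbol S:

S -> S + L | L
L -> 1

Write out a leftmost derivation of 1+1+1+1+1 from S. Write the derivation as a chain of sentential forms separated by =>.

S => S+L   [S -> S + L]
S+L => S+L+L   [S -> S + L]
S+L+L => S+L+L+L   [S -> S + L]
S+L+L+L => S+L+L+L+L   [S -> S + L]
S+L+L+L+L => L+L+L+L+L   [S -> L]
L+L+L+L+L => 1+L+L+L+L   [L -> 1]
1+L+L+L+L => 1+1+L+L+L   [L -> 1]
1+1+L+L+L => 1+1+1+L+L   [L -> 1]
1+1+1+L+L => 1+1+1+1+L   [L -> 1]
1+1+1+1+L => 1+1+1+1+1   [L -> 1]

S => S+L => S+L+L => S+L+L+L => S+L+L+L+L => L+L+L+L+L => 1+L+L+L+L => 1+1+L+L+L => 1+1+1+L+L => 1+1+1+1+L => 1+1+1+1+1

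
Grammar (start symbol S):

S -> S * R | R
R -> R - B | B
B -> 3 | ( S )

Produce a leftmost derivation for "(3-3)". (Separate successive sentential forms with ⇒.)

S ⇒ R ⇒ B ⇒ (S) ⇒ (R) ⇒ (R-B) ⇒ (B-B) ⇒ (3-B) ⇒ (3-3)

S ⇒ R   [S -> R]
R ⇒ B   [R -> B]
B ⇒ (S)   [B -> ( S )]
(S) ⇒ (R)   [S -> R]
(R) ⇒ (R-B)   [R -> R - B]
(R-B) ⇒ (B-B)   [R -> B]
(B-B) ⇒ (3-B)   [B -> 3]
(3-B) ⇒ (3-3)   [B -> 3]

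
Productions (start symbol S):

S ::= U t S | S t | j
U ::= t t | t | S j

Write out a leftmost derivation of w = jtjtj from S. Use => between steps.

S => UtS   [S ::= U t S]
UtS => SjtS   [U ::= S j]
SjtS => StjtS   [S ::= S t]
StjtS => jtjtS   [S ::= j]
jtjtS => jtjtj   [S ::= j]

S => UtS => SjtS => StjtS => jtjtS => jtjtj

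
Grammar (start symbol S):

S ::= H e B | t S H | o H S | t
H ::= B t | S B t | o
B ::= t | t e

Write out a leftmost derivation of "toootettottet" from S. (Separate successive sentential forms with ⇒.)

S ⇒ HeB ⇒ SBteB ⇒ tSHBteB ⇒ toHSHBteB ⇒ tooSHBteB ⇒ toooHSHBteB ⇒ toooBtSHBteB ⇒ toootetSHBteB ⇒ toootettHBteB ⇒ toootettoBteB ⇒ toootettotteB ⇒ toootettottet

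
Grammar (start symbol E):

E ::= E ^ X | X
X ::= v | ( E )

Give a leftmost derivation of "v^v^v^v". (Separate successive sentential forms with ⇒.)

E ⇒ E^X ⇒ E^X^X ⇒ E^X^X^X ⇒ X^X^X^X ⇒ v^X^X^X ⇒ v^v^X^X ⇒ v^v^v^X ⇒ v^v^v^v

E ⇒ E^X   [E ::= E ^ X]
E^X ⇒ E^X^X   [E ::= E ^ X]
E^X^X ⇒ E^X^X^X   [E ::= E ^ X]
E^X^X^X ⇒ X^X^X^X   [E ::= X]
X^X^X^X ⇒ v^X^X^X   [X ::= v]
v^X^X^X ⇒ v^v^X^X   [X ::= v]
v^v^X^X ⇒ v^v^v^X   [X ::= v]
v^v^v^X ⇒ v^v^v^v   [X ::= v]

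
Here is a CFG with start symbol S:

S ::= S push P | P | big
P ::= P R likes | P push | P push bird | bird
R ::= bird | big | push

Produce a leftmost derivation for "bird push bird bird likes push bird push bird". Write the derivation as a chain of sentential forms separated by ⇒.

S ⇒ P   [S ::= P]
P ⇒ P push bird   [P ::= P push bird]
P push bird ⇒ P push bird push bird   [P ::= P push bird]
P push bird push bird ⇒ P R likes push bird push bird   [P ::= P R likes]
P R likes push bird push bird ⇒ P push bird R likes push bird push bird   [P ::= P push bird]
P push bird R likes push bird push bird ⇒ bird push bird R likes push bird push bird   [P ::= bird]
bird push bird R likes push bird push bird ⇒ bird push bird bird likes push bird push bird   [R ::= bird]

S ⇒ P ⇒ P push bird ⇒ P push bird push bird ⇒ P R likes push bird push bird ⇒ P push bird R likes push bird push bird ⇒ bird push bird R likes push bird push bird ⇒ bird push bird bird likes push bird push bird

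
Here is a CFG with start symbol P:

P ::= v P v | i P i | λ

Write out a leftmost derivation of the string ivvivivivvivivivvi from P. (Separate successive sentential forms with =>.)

P => iPi => ivPvi => ivvPvvi => ivviPivvi => ivvivPvivvi => ivviviPivivvi => ivvivivPvivivvi => ivviviviPivivivvi => ivvivivivPvivivivvi => ivvivivivvivivivvi

P => iPi   [P ::= i P i]
iPi => ivPvi   [P ::= v P v]
ivPvi => ivvPvvi   [P ::= v P v]
ivvPvvi => ivviPivvi   [P ::= i P i]
ivviPivvi => ivvivPvivvi   [P ::= v P v]
ivvivPvivvi => ivviviPivivvi   [P ::= i P i]
ivviviPivivvi => ivvivivPvivivvi   [P ::= v P v]
ivvivivPvivivvi => ivviviviPivivivvi   [P ::= i P i]
ivviviviPivivivvi => ivvivivivPvivivivvi   [P ::= v P v]
ivvivivivPvivivivvi => ivvivivivvivivivvi   [P ::= λ]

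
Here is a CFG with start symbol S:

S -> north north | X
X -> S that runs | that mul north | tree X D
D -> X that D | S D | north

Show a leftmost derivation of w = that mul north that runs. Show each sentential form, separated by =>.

S => X => S that runs => X that runs => that mul north that runs

S => X   [S -> X]
X => S that runs   [X -> S that runs]
S that runs => X that runs   [S -> X]
X that runs => that mul north that runs   [X -> that mul north]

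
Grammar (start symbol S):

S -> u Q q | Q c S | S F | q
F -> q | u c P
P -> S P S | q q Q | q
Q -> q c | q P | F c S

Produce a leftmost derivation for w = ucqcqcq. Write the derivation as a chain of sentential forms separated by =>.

S=>QcS=>FcScS=>ucPcScS=>ucqcScS=>ucqcqcS=>ucqcqcq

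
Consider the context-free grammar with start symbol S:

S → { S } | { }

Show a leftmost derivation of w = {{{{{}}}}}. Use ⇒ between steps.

S ⇒ {S} ⇒ {{S}} ⇒ {{{S}}} ⇒ {{{{S}}}} ⇒ {{{{{}}}}}

S ⇒ {S}   [S → { S }]
{S} ⇒ {{S}}   [S → { S }]
{{S}} ⇒ {{{S}}}   [S → { S }]
{{{S}}} ⇒ {{{{S}}}}   [S → { S }]
{{{{S}}}} ⇒ {{{{{}}}}}   [S → { }]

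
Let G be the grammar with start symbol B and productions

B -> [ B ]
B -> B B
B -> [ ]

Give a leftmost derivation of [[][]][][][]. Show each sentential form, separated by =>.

B => BB => BBB => [B]BB => [BB]BB => [[]B]BB => [[][]]BB => [[][]][]B => [[][]][]BB => [[][]][][]B => [[][]][][][]

B => BB   [B -> B B]
BB => BBB   [B -> B B]
BBB => [B]BB   [B -> [ B ]]
[B]BB => [BB]BB   [B -> B B]
[BB]BB => [[]B]BB   [B -> [ ]]
[[]B]BB => [[][]]BB   [B -> [ ]]
[[][]]BB => [[][]][]B   [B -> [ ]]
[[][]][]B => [[][]][]BB   [B -> B B]
[[][]][]BB => [[][]][][]B   [B -> [ ]]
[[][]][][]B => [[][]][][][]   [B -> [ ]]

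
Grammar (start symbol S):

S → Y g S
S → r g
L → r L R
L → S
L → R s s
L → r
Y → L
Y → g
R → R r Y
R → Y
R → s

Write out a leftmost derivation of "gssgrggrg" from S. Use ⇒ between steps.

S ⇒ YgS ⇒ LgS ⇒ SgS ⇒ YgSgS ⇒ LgSgS ⇒ RssgSgS ⇒ YssgSgS ⇒ gssgSgS ⇒ gssgrggS ⇒ gssgrggrg

S ⇒ YgS   [S → Y g S]
YgS ⇒ LgS   [Y → L]
LgS ⇒ SgS   [L → S]
SgS ⇒ YgSgS   [S → Y g S]
YgSgS ⇒ LgSgS   [Y → L]
LgSgS ⇒ RssgSgS   [L → R s s]
RssgSgS ⇒ YssgSgS   [R → Y]
YssgSgS ⇒ gssgSgS   [Y → g]
gssgSgS ⇒ gssgrggS   [S → r g]
gssgrggS ⇒ gssgrggrg   [S → r g]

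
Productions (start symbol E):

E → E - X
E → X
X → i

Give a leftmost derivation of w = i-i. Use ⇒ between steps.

E⇒E-X⇒X-X⇒i-X⇒i-i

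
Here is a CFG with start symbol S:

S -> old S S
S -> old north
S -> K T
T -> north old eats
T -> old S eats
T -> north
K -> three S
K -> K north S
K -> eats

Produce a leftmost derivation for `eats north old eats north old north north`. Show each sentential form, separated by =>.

S => K T   [S -> K T]
K T => K north S T   [K -> K north S]
K north S T => eats north S T   [K -> eats]
eats north S T => eats north old S S T   [S -> old S S]
eats north old S S T => eats north old K T S T   [S -> K T]
eats north old K T S T => eats north old eats T S T   [K -> eats]
eats north old eats T S T => eats north old eats north S T   [T -> north]
eats north old eats north S T => eats north old eats north old north T   [S -> old north]
eats north old eats north old north T => eats north old eats north old north north   [T -> north]

S => K T => K north S T => eats north S T => eats north old S S T => eats north old K T S T => eats north old eats T S T => eats north old eats north S T => eats north old eats north old north T => eats north old eats north old north north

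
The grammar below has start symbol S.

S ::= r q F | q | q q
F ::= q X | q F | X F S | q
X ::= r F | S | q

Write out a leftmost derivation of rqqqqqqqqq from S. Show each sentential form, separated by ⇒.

S ⇒ rqF   [S ::= r q F]
rqF ⇒ rqqF   [F ::= q F]
rqqF ⇒ rqqXFS   [F ::= X F S]
rqqXFS ⇒ rqqSFS   [X ::= S]
rqqSFS ⇒ rqqqqFS   [S ::= q q]
rqqqqFS ⇒ rqqqqqFS   [F ::= q F]
rqqqqqFS ⇒ rqqqqqqFS   [F ::= q F]
rqqqqqqFS ⇒ rqqqqqqqS   [F ::= q]
rqqqqqqqS ⇒ rqqqqqqqqq   [S ::= q q]

S ⇒ rqF ⇒ rqqF ⇒ rqqXFS ⇒ rqqSFS ⇒ rqqqqFS ⇒ rqqqqqFS ⇒ rqqqqqqFS ⇒ rqqqqqqqS ⇒ rqqqqqqqqq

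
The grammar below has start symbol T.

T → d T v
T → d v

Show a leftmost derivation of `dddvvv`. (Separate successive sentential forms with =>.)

T => dTv   [T → d T v]
dTv => ddTvv   [T → d T v]
ddTvv => dddvvv   [T → d v]

T => dTv => ddTvv => dddvvv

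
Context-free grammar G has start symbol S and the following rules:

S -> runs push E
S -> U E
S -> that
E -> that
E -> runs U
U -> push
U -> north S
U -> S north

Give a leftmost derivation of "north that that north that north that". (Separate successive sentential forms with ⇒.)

S ⇒ U E ⇒ S north E ⇒ U E north E ⇒ S north E north E ⇒ U E north E north E ⇒ north S E north E north E ⇒ north that E north E north E ⇒ north that that north E north E ⇒ north that that north that north E ⇒ north that that north that north that

S ⇒ U E   [S -> U E]
U E ⇒ S north E   [U -> S north]
S north E ⇒ U E north E   [S -> U E]
U E north E ⇒ S north E north E   [U -> S north]
S north E north E ⇒ U E north E north E   [S -> U E]
U E north E north E ⇒ north S E north E north E   [U -> north S]
north S E north E north E ⇒ north that E north E north E   [S -> that]
north that E north E north E ⇒ north that that north E north E   [E -> that]
north that that north E north E ⇒ north that that north that north E   [E -> that]
north that that north that north E ⇒ north that that north that north that   [E -> that]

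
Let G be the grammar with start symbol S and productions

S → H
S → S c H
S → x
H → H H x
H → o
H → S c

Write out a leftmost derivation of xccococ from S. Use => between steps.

S=>H=>Sc=>ScHc=>ScHcHc=>HcHcHc=>SccHcHc=>xccHcHc=>xccocHc=>xccococ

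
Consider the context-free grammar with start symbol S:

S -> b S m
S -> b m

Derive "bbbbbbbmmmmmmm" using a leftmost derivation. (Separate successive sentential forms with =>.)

S => bSm => bbSmm => bbbSmmm => bbbbSmmmm => bbbbbSmmmmm => bbbbbbSmmmmmm => bbbbbbbmmmmmmm

S => bSm   [S -> b S m]
bSm => bbSmm   [S -> b S m]
bbSmm => bbbSmmm   [S -> b S m]
bbbSmmm => bbbbSmmmm   [S -> b S m]
bbbbSmmmm => bbbbbSmmmmm   [S -> b S m]
bbbbbSmmmmm => bbbbbbSmmmmmm   [S -> b S m]
bbbbbbSmmmmmm => bbbbbbbmmmmmmm   [S -> b m]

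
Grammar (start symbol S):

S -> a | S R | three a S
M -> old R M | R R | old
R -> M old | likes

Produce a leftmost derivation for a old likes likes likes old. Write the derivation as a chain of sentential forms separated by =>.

S => S R => a R => a M old => a old R M old => a old likes M old => a old likes R R old => a old likes likes R old => a old likes likes likes old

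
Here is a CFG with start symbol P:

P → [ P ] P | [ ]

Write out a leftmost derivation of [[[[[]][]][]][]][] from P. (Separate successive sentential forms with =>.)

P => [P]P => [[P]P]P => [[[P]P]P]P => [[[[P]P]P]P]P => [[[[[]]P]P]P]P => [[[[[]][]]P]P]P => [[[[[]][]][]]P]P => [[[[[]][]][]][]]P => [[[[[]][]][]][]][]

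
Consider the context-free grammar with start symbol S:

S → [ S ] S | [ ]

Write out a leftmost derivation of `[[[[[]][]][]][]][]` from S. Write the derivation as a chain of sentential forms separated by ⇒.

S⇒[S]S⇒[[S]S]S⇒[[[S]S]S]S⇒[[[[S]S]S]S]S⇒[[[[[]]S]S]S]S⇒[[[[[]][]]S]S]S⇒[[[[[]][]][]]S]S⇒[[[[[]][]][]][]]S⇒[[[[[]][]][]][]][]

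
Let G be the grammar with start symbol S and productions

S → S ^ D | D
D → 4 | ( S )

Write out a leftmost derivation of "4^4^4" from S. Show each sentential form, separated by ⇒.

S ⇒ S^D ⇒ S^D^D ⇒ D^D^D ⇒ 4^D^D ⇒ 4^4^D ⇒ 4^4^4

S ⇒ S^D   [S → S ^ D]
S^D ⇒ S^D^D   [S → S ^ D]
S^D^D ⇒ D^D^D   [S → D]
D^D^D ⇒ 4^D^D   [D → 4]
4^D^D ⇒ 4^4^D   [D → 4]
4^4^D ⇒ 4^4^4   [D → 4]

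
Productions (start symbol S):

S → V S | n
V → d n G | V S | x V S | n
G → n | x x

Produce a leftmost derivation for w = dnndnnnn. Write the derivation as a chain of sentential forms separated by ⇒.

S ⇒ VS ⇒ dnGS ⇒ dnnS ⇒ dnnVS ⇒ dnndnGS ⇒ dnndnnS ⇒ dnndnnVS ⇒ dnndnnnS ⇒ dnndnnnn

S ⇒ VS   [S → V S]
VS ⇒ dnGS   [V → d n G]
dnGS ⇒ dnnS   [G → n]
dnnS ⇒ dnnVS   [S → V S]
dnnVS ⇒ dnndnGS   [V → d n G]
dnndnGS ⇒ dnndnnS   [G → n]
dnndnnS ⇒ dnndnnVS   [S → V S]
dnndnnVS ⇒ dnndnnnS   [V → n]
dnndnnnS ⇒ dnndnnnn   [S → n]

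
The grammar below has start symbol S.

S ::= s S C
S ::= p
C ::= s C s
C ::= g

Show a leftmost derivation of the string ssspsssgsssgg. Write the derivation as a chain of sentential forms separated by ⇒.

S ⇒ sSC   [S ::= s S C]
sSC ⇒ ssSCC   [S ::= s S C]
ssSCC ⇒ sssSCCC   [S ::= s S C]
sssSCCC ⇒ ssspCCC   [S ::= p]
ssspCCC ⇒ ssspsCsCC   [C ::= s C s]
ssspsCsCC ⇒ ssspssCssCC   [C ::= s C s]
ssspssCssCC ⇒ ssspsssCsssCC   [C ::= s C s]
ssspsssCsssCC ⇒ ssspsssgsssCC   [C ::= g]
ssspsssgsssCC ⇒ ssspsssgsssgC   [C ::= g]
ssspsssgsssgC ⇒ ssspsssgsssgg   [C ::= g]

S ⇒ sSC ⇒ ssSCC ⇒ sssSCCC ⇒ ssspCCC ⇒ ssspsCsCC ⇒ ssspssCssCC ⇒ ssspsssCsssCC ⇒ ssspsssgsssCC ⇒ ssspsssgsssgC ⇒ ssspsssgsssgg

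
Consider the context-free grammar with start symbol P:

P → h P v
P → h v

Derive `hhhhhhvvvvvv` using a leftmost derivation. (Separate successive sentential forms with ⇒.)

P⇒hPv⇒hhPvv⇒hhhPvvv⇒hhhhPvvvv⇒hhhhhPvvvvv⇒hhhhhhvvvvvv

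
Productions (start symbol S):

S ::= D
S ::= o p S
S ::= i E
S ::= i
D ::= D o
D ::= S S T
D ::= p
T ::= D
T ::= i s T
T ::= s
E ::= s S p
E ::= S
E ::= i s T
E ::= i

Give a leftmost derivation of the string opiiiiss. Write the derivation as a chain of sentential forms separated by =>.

S => opS   [S ::= o p S]
opS => opiE   [S ::= i E]
opiE => opiS   [E ::= S]
opiS => opiiE   [S ::= i E]
opiiE => opiiS   [E ::= S]
opiiS => opiiiE   [S ::= i E]
opiiiE => opiiiisT   [E ::= i s T]
opiiiisT => opiiiiss   [T ::= s]

S => opS => opiE => opiS => opiiE => opiiS => opiiiE => opiiiisT => opiiiiss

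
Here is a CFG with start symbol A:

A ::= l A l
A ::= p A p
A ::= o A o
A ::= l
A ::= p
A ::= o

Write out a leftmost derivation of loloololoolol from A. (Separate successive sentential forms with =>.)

A => lAl   [A ::= l A l]
lAl => loAol   [A ::= o A o]
loAol => lolAlol   [A ::= l A l]
lolAlol => loloAolol   [A ::= o A o]
loloAolol => lolooAoolol   [A ::= o A o]
lolooAoolol => loloolAloolol   [A ::= l A l]
loloolAloolol => loloololoolol   [A ::= o]

A => lAl => loAol => lolAlol => loloAolol => lolooAoolol => loloolAloolol => loloololoolol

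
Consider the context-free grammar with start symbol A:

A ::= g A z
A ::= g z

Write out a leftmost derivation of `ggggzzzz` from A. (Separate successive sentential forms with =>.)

A => gAz   [A ::= g A z]
gAz => ggAzz   [A ::= g A z]
ggAzz => gggAzzz   [A ::= g A z]
gggAzzz => ggggzzzz   [A ::= g z]

A => gAz => ggAzz => gggAzzz => ggggzzzz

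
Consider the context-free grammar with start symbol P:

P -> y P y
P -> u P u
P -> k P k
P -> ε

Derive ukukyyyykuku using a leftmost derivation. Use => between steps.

P => uPu => ukPku => ukuPuku => ukukPkuku => ukukyPykuku => ukukyyPyykuku => ukukyyyykuku

P => uPu   [P -> u P u]
uPu => ukPku   [P -> k P k]
ukPku => ukuPuku   [P -> u P u]
ukuPuku => ukukPkuku   [P -> k P k]
ukukPkuku => ukukyPykuku   [P -> y P y]
ukukyPykuku => ukukyyPyykuku   [P -> y P y]
ukukyyPyykuku => ukukyyyykuku   [P -> ε]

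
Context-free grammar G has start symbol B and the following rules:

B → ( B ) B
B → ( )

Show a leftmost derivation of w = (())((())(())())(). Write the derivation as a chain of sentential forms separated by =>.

B => (B)B => (())B => (())(B)B => (())((B)B)B => (())((())B)B => (())((())(B)B)B => (())((())(())B)B => (())((())(())())B => (())((())(())())()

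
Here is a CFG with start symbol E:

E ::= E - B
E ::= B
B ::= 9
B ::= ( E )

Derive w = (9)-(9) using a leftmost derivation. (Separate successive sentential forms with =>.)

E => E-B   [E ::= E - B]
E-B => B-B   [E ::= B]
B-B => (E)-B   [B ::= ( E )]
(E)-B => (B)-B   [E ::= B]
(B)-B => (9)-B   [B ::= 9]
(9)-B => (9)-(E)   [B ::= ( E )]
(9)-(E) => (9)-(B)   [E ::= B]
(9)-(B) => (9)-(9)   [B ::= 9]

E => E-B => B-B => (E)-B => (B)-B => (9)-B => (9)-(E) => (9)-(B) => (9)-(9)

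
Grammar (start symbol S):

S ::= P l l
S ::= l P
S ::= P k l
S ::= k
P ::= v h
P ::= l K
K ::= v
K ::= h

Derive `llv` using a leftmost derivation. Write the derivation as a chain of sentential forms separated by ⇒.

S ⇒ lP ⇒ llK ⇒ llv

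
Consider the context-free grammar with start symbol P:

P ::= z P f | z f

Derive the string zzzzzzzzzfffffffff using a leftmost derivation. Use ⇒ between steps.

P ⇒ zPf ⇒ zzPff ⇒ zzzPfff ⇒ zzzzPffff ⇒ zzzzzPfffff ⇒ zzzzzzPffffff ⇒ zzzzzzzPfffffff ⇒ zzzzzzzzPffffffff ⇒ zzzzzzzzzfffffffff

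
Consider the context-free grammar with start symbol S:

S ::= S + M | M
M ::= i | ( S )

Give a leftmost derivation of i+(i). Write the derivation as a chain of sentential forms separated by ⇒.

S ⇒ S+M   [S ::= S + M]
S+M ⇒ M+M   [S ::= M]
M+M ⇒ i+M   [M ::= i]
i+M ⇒ i+(S)   [M ::= ( S )]
i+(S) ⇒ i+(M)   [S ::= M]
i+(M) ⇒ i+(i)   [M ::= i]

S⇒S+M⇒M+M⇒i+M⇒i+(S)⇒i+(M)⇒i+(i)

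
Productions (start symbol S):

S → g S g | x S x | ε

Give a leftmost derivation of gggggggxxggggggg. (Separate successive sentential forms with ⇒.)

S⇒gSg⇒ggSgg⇒gggSggg⇒ggggSgggg⇒gggggSggggg⇒ggggggSgggggg⇒gggggggSggggggg⇒gggggggxSxggggggg⇒gggggggxxggggggg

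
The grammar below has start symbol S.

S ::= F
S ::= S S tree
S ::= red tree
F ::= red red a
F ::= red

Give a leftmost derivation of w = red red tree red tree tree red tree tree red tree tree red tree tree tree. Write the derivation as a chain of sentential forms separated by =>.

S => S S tree => F S tree => red S tree => red S S tree tree => red S S tree S tree tree => red S S tree S tree S tree tree => red S S tree S tree S tree S tree tree => red red tree S tree S tree S tree S tree tree => red red tree red tree tree S tree S tree S tree tree => red red tree red tree tree red tree tree S tree S tree tree => red red tree red tree tree red tree tree red tree tree S tree tree => red red tree red tree tree red tree tree red tree tree red tree tree tree

S => S S tree   [S ::= S S tree]
S S tree => F S tree   [S ::= F]
F S tree => red S tree   [F ::= red]
red S tree => red S S tree tree   [S ::= S S tree]
red S S tree tree => red S S tree S tree tree   [S ::= S S tree]
red S S tree S tree tree => red S S tree S tree S tree tree   [S ::= S S tree]
red S S tree S tree S tree tree => red S S tree S tree S tree S tree tree   [S ::= S S tree]
red S S tree S tree S tree S tree tree => red red tree S tree S tree S tree S tree tree   [S ::= red tree]
red red tree S tree S tree S tree S tree tree => red red tree red tree tree S tree S tree S tree tree   [S ::= red tree]
red red tree red tree tree S tree S tree S tree tree => red red tree red tree tree red tree tree S tree S tree tree   [S ::= red tree]
red red tree red tree tree red tree tree S tree S tree tree => red red tree red tree tree red tree tree red tree tree S tree tree   [S ::= red tree]
red red tree red tree tree red tree tree red tree tree S tree tree => red red tree red tree tree red tree tree red tree tree red tree tree tree   [S ::= red tree]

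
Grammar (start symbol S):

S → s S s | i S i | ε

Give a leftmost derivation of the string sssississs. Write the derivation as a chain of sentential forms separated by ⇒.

S ⇒ sSs   [S → s S s]
sSs ⇒ ssSss   [S → s S s]
ssSss ⇒ sssSsss   [S → s S s]
sssSsss ⇒ sssiSisss   [S → i S i]
sssiSisss ⇒ sssisSsisss   [S → s S s]
sssisSsisss ⇒ sssississs   [S → ε]

S ⇒ sSs ⇒ ssSss ⇒ sssSsss ⇒ sssiSisss ⇒ sssisSsisss ⇒ sssississs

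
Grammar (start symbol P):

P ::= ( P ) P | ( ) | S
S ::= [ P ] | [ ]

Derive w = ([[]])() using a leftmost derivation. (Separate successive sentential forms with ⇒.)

P⇒(P)P⇒(S)P⇒([P])P⇒([S])P⇒([[]])P⇒([[]])()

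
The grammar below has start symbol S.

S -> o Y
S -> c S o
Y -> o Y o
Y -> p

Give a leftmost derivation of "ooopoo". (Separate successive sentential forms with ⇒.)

S ⇒ oY   [S -> o Y]
oY ⇒ ooYo   [Y -> o Y o]
ooYo ⇒ oooYoo   [Y -> o Y o]
oooYoo ⇒ ooopoo   [Y -> p]

S ⇒ oY ⇒ ooYo ⇒ oooYoo ⇒ ooopoo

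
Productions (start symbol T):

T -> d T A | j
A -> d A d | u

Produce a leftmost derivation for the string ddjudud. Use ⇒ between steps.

T ⇒ dTA   [T -> d T A]
dTA ⇒ ddTAA   [T -> d T A]
ddTAA ⇒ ddjAA   [T -> j]
ddjAA ⇒ ddjuA   [A -> u]
ddjuA ⇒ ddjudAd   [A -> d A d]
ddjudAd ⇒ ddjudud   [A -> u]

T⇒dTA⇒ddTAA⇒ddjAA⇒ddjuA⇒ddjudAd⇒ddjudud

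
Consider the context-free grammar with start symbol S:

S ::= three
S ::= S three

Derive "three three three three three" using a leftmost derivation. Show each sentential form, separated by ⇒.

S ⇒ S three ⇒ S three three ⇒ S three three three ⇒ S three three three three ⇒ three three three three three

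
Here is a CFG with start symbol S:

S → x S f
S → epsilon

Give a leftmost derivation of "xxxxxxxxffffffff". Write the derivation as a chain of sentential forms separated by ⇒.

S ⇒ xSf   [S → x S f]
xSf ⇒ xxSff   [S → x S f]
xxSff ⇒ xxxSfff   [S → x S f]
xxxSfff ⇒ xxxxSffff   [S → x S f]
xxxxSffff ⇒ xxxxxSfffff   [S → x S f]
xxxxxSfffff ⇒ xxxxxxSffffff   [S → x S f]
xxxxxxSffffff ⇒ xxxxxxxSfffffff   [S → x S f]
xxxxxxxSfffffff ⇒ xxxxxxxxSffffffff   [S → x S f]
xxxxxxxxSffffffff ⇒ xxxxxxxxffffffff   [S → epsilon]

S ⇒ xSf ⇒ xxSff ⇒ xxxSfff ⇒ xxxxSffff ⇒ xxxxxSfffff ⇒ xxxxxxSffffff ⇒ xxxxxxxSfffffff ⇒ xxxxxxxxSffffffff ⇒ xxxxxxxxffffffff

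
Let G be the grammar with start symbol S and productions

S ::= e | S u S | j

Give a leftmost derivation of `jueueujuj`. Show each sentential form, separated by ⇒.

S⇒SuS⇒SuSuS⇒juSuS⇒juSuSuS⇒jueuSuS⇒jueueuS⇒jueueuSuS⇒jueueujuS⇒jueueujuj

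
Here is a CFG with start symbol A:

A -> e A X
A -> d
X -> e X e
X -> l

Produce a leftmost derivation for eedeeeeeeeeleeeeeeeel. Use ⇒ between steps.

A ⇒ eAX   [A -> e A X]
eAX ⇒ eeAXX   [A -> e A X]
eeAXX ⇒ eedXX   [A -> d]
eedXX ⇒ eedeXeX   [X -> e X e]
eedeXeX ⇒ eedeeXeeX   [X -> e X e]
eedeeXeeX ⇒ eedeeeXeeeX   [X -> e X e]
eedeeeXeeeX ⇒ eedeeeeXeeeeX   [X -> e X e]
eedeeeeXeeeeX ⇒ eedeeeeeXeeeeeX   [X -> e X e]
eedeeeeeXeeeeeX ⇒ eedeeeeeeXeeeeeeX   [X -> e X e]
eedeeeeeeXeeeeeeX ⇒ eedeeeeeeeXeeeeeeeX   [X -> e X e]
eedeeeeeeeXeeeeeeeX ⇒ eedeeeeeeeeXeeeeeeeeX   [X -> e X e]
eedeeeeeeeeXeeeeeeeeX ⇒ eedeeeeeeeeleeeeeeeeX   [X -> l]
eedeeeeeeeeleeeeeeeeX ⇒ eedeeeeeeeeleeeeeeeel   [X -> l]

A ⇒ eAX ⇒ eeAXX ⇒ eedXX ⇒ eedeXeX ⇒ eedeeXeeX ⇒ eedeeeXeeeX ⇒ eedeeeeXeeeeX ⇒ eedeeeeeXeeeeeX ⇒ eedeeeeeeXeeeeeeX ⇒ eedeeeeeeeXeeeeeeeX ⇒ eedeeeeeeeeXeeeeeeeeX ⇒ eedeeeeeeeeleeeeeeeeX ⇒ eedeeeeeeeeleeeeeeeel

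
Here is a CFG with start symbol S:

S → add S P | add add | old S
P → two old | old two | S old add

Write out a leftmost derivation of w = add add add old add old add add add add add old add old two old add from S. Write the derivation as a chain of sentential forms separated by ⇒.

S ⇒ add S P   [S → add S P]
add S P ⇒ add add add P   [S → add add]
add add add P ⇒ add add add S old add   [P → S old add]
add add add S old add ⇒ add add add old S old add   [S → old S]
add add add old S old add ⇒ add add add old add S P old add   [S → add S P]
add add add old add S P old add ⇒ add add add old add old S P old add   [S → old S]
add add add old add old S P old add ⇒ add add add old add old add S P P old add   [S → add S P]
add add add old add old add S P P old add ⇒ add add add old add old add add add P P old add   [S → add add]
add add add old add old add add add P P old add ⇒ add add add old add old add add add S old add P old add   [P → S old add]
add add add old add old add add add S old add P old add ⇒ add add add old add old add add add add add old add P old add   [S → add add]
add add add old add old add add add add add old add P old add ⇒ add add add old add old add add add add add old add old two old add   [P → old two]

S ⇒ add S P ⇒ add add add P ⇒ add add add S old add ⇒ add add add old S old add ⇒ add add add old add S P old add ⇒ add add add old add old S P old add ⇒ add add add old add old add S P P old add ⇒ add add add old add old add add add P P old add ⇒ add add add old add old add add add S old add P old add ⇒ add add add old add old add add add add add old add P old add ⇒ add add add old add old add add add add add old add old two old add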